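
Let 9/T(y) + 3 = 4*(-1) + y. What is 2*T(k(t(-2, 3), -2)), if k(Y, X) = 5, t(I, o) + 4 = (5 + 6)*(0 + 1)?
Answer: -9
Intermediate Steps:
t(I, o) = 7 (t(I, o) = -4 + (5 + 6)*(0 + 1) = -4 + 11*1 = -4 + 11 = 7)
T(y) = 9/(-7 + y) (T(y) = 9/(-3 + (4*(-1) + y)) = 9/(-3 + (-4 + y)) = 9/(-7 + y))
2*T(k(t(-2, 3), -2)) = 2*(9/(-7 + 5)) = 2*(9/(-2)) = 2*(9*(-½)) = 2*(-9/2) = -9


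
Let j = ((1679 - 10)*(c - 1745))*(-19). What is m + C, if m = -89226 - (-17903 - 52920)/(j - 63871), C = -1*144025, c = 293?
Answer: -10724997767928/45980501 ≈ -2.3325e+5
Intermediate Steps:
C = -144025
j = 46044372 (j = ((1679 - 10)*(293 - 1745))*(-19) = (1669*(-1452))*(-19) = -2423388*(-19) = 46044372)
m = -4102656111403/45980501 (m = -89226 - (-17903 - 52920)/(46044372 - 63871) = -89226 - (-70823)/45980501 = -89226 - 1*(-70823/45980501) = -89226 + 70823/45980501 = -4102656111403/45980501 ≈ -89226.)
m + C = -4102656111403/45980501 - 144025 = -10724997767928/45980501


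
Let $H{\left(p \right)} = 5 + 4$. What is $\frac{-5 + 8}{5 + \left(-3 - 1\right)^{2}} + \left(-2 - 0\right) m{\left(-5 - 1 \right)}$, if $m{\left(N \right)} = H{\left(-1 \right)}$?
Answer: $- \frac{125}{7} \approx -17.857$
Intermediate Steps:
$H{\left(p \right)} = 9$
$m{\left(N \right)} = 9$
$\frac{-5 + 8}{5 + \left(-3 - 1\right)^{2}} + \left(-2 - 0\right) m{\left(-5 - 1 \right)} = \frac{-5 + 8}{5 + \left(-3 - 1\right)^{2}} + \left(-2 - 0\right) 9 = \frac{3}{5 + \left(-4\right)^{2}} + \left(-2 + 0\right) 9 = \frac{3}{5 + 16} - 18 = \frac{3}{21} - 18 = 3 \cdot \frac{1}{21} - 18 = \frac{1}{7} - 18 = - \frac{125}{7}$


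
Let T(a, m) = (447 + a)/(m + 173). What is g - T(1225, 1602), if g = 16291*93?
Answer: 2689235153/1775 ≈ 1.5151e+6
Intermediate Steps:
T(a, m) = (447 + a)/(173 + m)
g = 1515063
g - T(1225, 1602) = 1515063 - (447 + 1225)/(173 + 1602) = 1515063 - 1672/1775 = 2689235153/1775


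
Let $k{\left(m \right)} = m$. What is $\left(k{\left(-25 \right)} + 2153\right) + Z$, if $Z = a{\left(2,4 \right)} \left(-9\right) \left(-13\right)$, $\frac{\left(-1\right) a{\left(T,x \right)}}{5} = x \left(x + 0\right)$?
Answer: $-7232$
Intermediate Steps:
$a{\left(T,x \right)} = - 5 x^{2}$ ($a{\left(T,x \right)} = - 5 x \left(x + 0\right) = - 5 x x = - 5 x^{2}$)
$Z = -9360$ ($Z = - 5 \cdot 4^{2} \left(-9\right) \left(-13\right) = \left(-5\right) 16 \left(-9\right) \left(-13\right) = \left(-80\right) \left(-9\right) \left(-13\right) = 720 \left(-13\right) = -9360$)
$\left(k{\left(-25 \right)} + 2153\right) + Z = \left(-25 + 2153\right) - 9360 = 2128 - 9360 = -7232$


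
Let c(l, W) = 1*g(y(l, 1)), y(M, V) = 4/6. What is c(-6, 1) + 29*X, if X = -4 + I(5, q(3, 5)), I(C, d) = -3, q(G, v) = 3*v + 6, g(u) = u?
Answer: -607/3 ≈ -202.33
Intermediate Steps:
y(M, V) = ⅔ (y(M, V) = 4*(⅙) = ⅔)
q(G, v) = 6 + 3*v
c(l, W) = ⅔ (c(l, W) = 1*(⅔) = ⅔)
X = -7 (X = -4 - 3 = -7)
c(-6, 1) + 29*X = ⅔ + 29*(-7) = ⅔ - 203 = -607/3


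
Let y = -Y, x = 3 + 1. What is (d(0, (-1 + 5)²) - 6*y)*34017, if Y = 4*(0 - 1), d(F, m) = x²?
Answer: -272136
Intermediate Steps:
x = 4
d(F, m) = 16 (d(F, m) = 4² = 16)
Y = -4 (Y = 4*(-1) = -4)
y = 4 (y = -1*(-4) = 4)
(d(0, (-1 + 5)²) - 6*y)*34017 = (16 - 6*4)*34017 = (16 - 24)*34017 = -8*34017 = -272136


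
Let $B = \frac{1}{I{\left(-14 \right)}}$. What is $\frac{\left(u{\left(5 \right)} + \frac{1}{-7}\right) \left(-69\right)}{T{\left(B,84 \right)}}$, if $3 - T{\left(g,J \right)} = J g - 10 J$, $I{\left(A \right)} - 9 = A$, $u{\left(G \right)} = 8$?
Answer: $- \frac{6325}{10031} \approx -0.63055$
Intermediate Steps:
$I{\left(A \right)} = 9 + A$
$B = - \frac{1}{5}$ ($B = \frac{1}{9 - 14} = \frac{1}{-5} = - \frac{1}{5} \approx -0.2$)
$T{\left(g,J \right)} = 3 + 10 J - J g$ ($T{\left(g,J \right)} = 3 - \left(J g - 10 J\right) = 3 - \left(- 10 J + J g\right) = 3 + 10 J - J g$)
$\frac{\left(u{\left(5 \right)} + \frac{1}{-7}\right) \left(-69\right)}{T{\left(B,84 \right)}} = \frac{\left(8 + \frac{1}{-7}\right) \left(-69\right)}{3 + 10 \cdot 84 - 84 \left(- \frac{1}{5}\right)} = \frac{\left(8 - \frac{1}{7}\right) \left(-69\right)}{3 + 840 + \frac{84}{5}} = \frac{\frac{55}{7} \left(-69\right)}{\frac{4299}{5}} = \left(- \frac{3795}{7}\right) \frac{5}{4299} = - \frac{6325}{10031}$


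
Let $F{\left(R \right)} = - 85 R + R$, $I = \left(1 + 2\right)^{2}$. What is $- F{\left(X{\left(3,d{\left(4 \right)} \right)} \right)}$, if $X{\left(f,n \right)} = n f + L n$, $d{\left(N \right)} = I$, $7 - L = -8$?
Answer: $13608$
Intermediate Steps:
$L = 15$ ($L = 7 - -8 = 7 + 8 = 15$)
$I = 9$ ($I = 3^{2} = 9$)
$d{\left(N \right)} = 9$
$X{\left(f,n \right)} = 15 n + f n$ ($X{\left(f,n \right)} = n f + 15 n = f n + 15 n = 15 n + f n$)
$F{\left(R \right)} = - 84 R$
$- F{\left(X{\left(3,d{\left(4 \right)} \right)} \right)} = - \left(-84\right) 9 \left(15 + 3\right) = - \left(-84\right) 9 \cdot 18 = - \left(-84\right) 162 = \left(-1\right) \left(-13608\right) = 13608$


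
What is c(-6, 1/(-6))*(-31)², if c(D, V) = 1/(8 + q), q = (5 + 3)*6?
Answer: 961/56 ≈ 17.161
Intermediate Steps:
q = 48 (q = 8*6 = 48)
c(D, V) = 1/56 (c(D, V) = 1/(8 + 48) = 1/56)
c(-6, 1/(-6))*(-31)² = (1/56)*(-31)² = (1/56)*961 = 961/56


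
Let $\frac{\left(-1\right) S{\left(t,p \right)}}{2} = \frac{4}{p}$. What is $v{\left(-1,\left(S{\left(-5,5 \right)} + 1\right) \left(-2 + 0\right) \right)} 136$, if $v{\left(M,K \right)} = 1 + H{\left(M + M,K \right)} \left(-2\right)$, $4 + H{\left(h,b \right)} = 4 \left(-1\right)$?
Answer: $2312$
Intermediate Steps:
$H{\left(h,b \right)} = -8$ ($H{\left(h,b \right)} = -4 + 4 \left(-1\right) = -4 - 4 = -8$)
$S{\left(t,p \right)} = - \frac{8}{p}$ ($S{\left(t,p \right)} = - 2 \frac{4}{p} = - \frac{8}{p}$)
$v{\left(M,K \right)} = 17$ ($v{\left(M,K \right)} = 1 - -16 = 1 + 16 = 17$)
$v{\left(-1,\left(S{\left(-5,5 \right)} + 1\right) \left(-2 + 0\right) \right)} 136 = 17 \cdot 136 = 2312$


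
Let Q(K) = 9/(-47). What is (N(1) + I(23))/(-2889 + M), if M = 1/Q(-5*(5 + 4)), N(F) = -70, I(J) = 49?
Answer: 189/26048 ≈ 0.0072558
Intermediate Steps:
Q(K) = -9/47 (Q(K) = 9*(-1/47) = -9/47)
M = -47/9 (M = 1/(-9/47) = -47/9 ≈ -5.2222)
(N(1) + I(23))/(-2889 + M) = (-70 + 49)/(-2889 - 47/9) = -21/(-26048/9) = -21*(-9/26048) = 189/26048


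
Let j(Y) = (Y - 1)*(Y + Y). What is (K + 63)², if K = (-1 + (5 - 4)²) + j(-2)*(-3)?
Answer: 729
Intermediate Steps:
j(Y) = 2*Y*(-1 + Y) (j(Y) = (-1 + Y)*(2*Y) = 2*Y*(-1 + Y))
K = -36 (K = (-1 + (5 - 4)²) + (2*(-2)*(-1 - 2))*(-3) = (-1 + 1²) + (2*(-2)*(-3))*(-3) = (-1 + 1) + 12*(-3) = 0 - 36 = -36)
(K + 63)² = (-36 + 63)² = 27² = 729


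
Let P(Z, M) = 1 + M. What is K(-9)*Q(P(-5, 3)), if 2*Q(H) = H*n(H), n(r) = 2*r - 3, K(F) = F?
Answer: -90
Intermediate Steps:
n(r) = -3 + 2*r
Q(H) = H*(-3 + 2*H)/2 (Q(H) = (H*(-3 + 2*H))/2 = H*(-3 + 2*H)/2)
K(-9)*Q(P(-5, 3)) = -9*(1 + 3)*(-3 + 2*(1 + 3))/2 = -9*4*(-3 + 2*4)/2 = -9*4*(-3 + 8)/2 = -9*4*5/2 = -9*10 = -90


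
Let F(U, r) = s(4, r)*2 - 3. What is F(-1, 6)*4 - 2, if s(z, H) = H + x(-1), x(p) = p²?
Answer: 42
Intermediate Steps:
s(z, H) = 1 + H (s(z, H) = H + (-1)² = H + 1 = 1 + H)
F(U, r) = -1 + 2*r (F(U, r) = (1 + r)*2 - 3 = (2 + 2*r) - 3 = -1 + 2*r)
F(-1, 6)*4 - 2 = (-1 + 2*6)*4 - 2 = (-1 + 12)*4 - 2 = 11*4 - 2 = 44 - 2 = 42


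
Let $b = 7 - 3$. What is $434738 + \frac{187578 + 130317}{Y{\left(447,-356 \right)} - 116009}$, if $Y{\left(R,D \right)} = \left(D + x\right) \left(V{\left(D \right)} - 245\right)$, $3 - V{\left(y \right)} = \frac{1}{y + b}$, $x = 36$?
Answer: $\frac{61480786559}{141423} \approx 4.3473 \cdot 10^{5}$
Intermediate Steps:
$b = 4$ ($b = 7 - 3 = 4$)
$V{\left(y \right)} = 3 - \frac{1}{4 + y}$ ($V{\left(y \right)} = 3 - \frac{1}{y + 4} = 3 - \frac{1}{4 + y}$)
$Y{\left(R,D \right)} = \left(-245 + \frac{11 + 3 D}{4 + D}\right) \left(36 + D\right)$ ($Y{\left(R,D \right)} = \left(D + 36\right) \left(\frac{11 + 3 D}{4 + D} - 245\right) = \left(36 + D\right) \left(-245 + \frac{11 + 3 D}{4 + D}\right) = \left(-245 + \frac{11 + 3 D}{4 + D}\right) \left(36 + D\right)$)
$434738 + \frac{187578 + 130317}{Y{\left(447,-356 \right)} - 116009} = 434738 + \frac{187578 + 130317}{\frac{-34884 - -3446436 - 242 \left(-356\right)^{2}}{4 - 356} - 116009} = 434738 + \frac{317895}{\frac{-34884 + 3446436 - 30670112}{-352} - 116009} = 434738 + \frac{317895}{- \frac{-34884 + 3446436 - 30670112}{352} - 116009} = 434738 + \frac{317895}{\left(- \frac{1}{352}\right) \left(-27258560\right) - 116009} = 434738 + \frac{317895}{\frac{851830}{11} - 116009} = 434738 + \frac{317895}{- \frac{424269}{11}} = 434738 + 317895 \left(- \frac{11}{424269}\right) = 434738 - \frac{1165615}{141423} = \frac{61480786559}{141423}$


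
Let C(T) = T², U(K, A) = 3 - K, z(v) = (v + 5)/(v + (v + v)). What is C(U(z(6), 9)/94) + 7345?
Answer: 21027737929/2862864 ≈ 7345.0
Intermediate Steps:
z(v) = (5 + v)/(3*v) (z(v) = (5 + v)/(v + 2*v) = (5 + v)/((3*v)) = (5 + v)*(1/(3*v)) = (5 + v)/(3*v))
C(U(z(6), 9)/94) + 7345 = ((3 - (5 + 6)/(3*6))/94)² + 7345 = ((3 - 11/(3*6))*(1/94))² + 7345 = ((3 - 1*11/18)*(1/94))² + 7345 = ((3 - 11/18)*(1/94))² + 7345 = ((43/18)*(1/94))² + 7345 = (43/1692)² + 7345 = 1849/2862864 + 7345 = 21027737929/2862864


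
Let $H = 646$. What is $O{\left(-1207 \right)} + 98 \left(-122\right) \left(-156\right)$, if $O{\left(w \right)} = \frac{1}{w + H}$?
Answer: $\frac{1046341295}{561} \approx 1.8651 \cdot 10^{6}$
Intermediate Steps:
$O{\left(w \right)} = \frac{1}{646 + w}$ ($O{\left(w \right)} = \frac{1}{w + 646} = \frac{1}{646 + w}$)
$O{\left(-1207 \right)} + 98 \left(-122\right) \left(-156\right) = \frac{1}{646 - 1207} + 98 \left(-122\right) \left(-156\right) = \frac{1}{-561} - -1865136 = - \frac{1}{561} + 1865136 = \frac{1046341295}{561}$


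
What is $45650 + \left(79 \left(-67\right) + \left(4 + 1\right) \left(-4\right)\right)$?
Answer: $40337$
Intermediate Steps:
$45650 + \left(79 \left(-67\right) + \left(4 + 1\right) \left(-4\right)\right) = 45650 + \left(-5293 + 5 \left(-4\right)\right) = 45650 - 5313 = 40337$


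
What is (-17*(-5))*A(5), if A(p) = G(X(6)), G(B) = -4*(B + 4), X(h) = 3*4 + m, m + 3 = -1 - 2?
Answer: -3400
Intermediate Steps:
m = -6 (m = -3 + (-1 - 2) = -3 - 3 = -6)
X(h) = 6 (X(h) = 3*4 - 6 = 12 - 6 = 6)
G(B) = -16 - 4*B (G(B) = -4*(4 + B) = -16 - 4*B)
A(p) = -40 (A(p) = -16 - 4*6 = -16 - 24 = -40)
(-17*(-5))*A(5) = -17*(-5)*(-40) = 85*(-40) = -3400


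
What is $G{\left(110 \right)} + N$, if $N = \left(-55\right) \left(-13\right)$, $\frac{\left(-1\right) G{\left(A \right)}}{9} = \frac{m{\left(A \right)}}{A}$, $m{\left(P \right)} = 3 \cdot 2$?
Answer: $\frac{39298}{55} \approx 714.51$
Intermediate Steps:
$m{\left(P \right)} = 6$
$G{\left(A \right)} = - \frac{54}{A}$ ($G{\left(A \right)} = - 9 \frac{6}{A} = - \frac{54}{A}$)
$N = 715$
$G{\left(110 \right)} + N = - \frac{54}{110} + 715 = \left(-54\right) \frac{1}{110} + 715 = - \frac{27}{55} + 715 = \frac{39298}{55}$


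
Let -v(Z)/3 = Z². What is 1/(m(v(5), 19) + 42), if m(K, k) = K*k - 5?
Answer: -1/1388 ≈ -0.00072046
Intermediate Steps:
v(Z) = -3*Z²
m(K, k) = -5 + K*k
1/(m(v(5), 19) + 42) = 1/((-5 - 3*5²*19) + 42) = 1/((-5 - 3*25*19) + 42) = 1/((-5 - 75*19) + 42) = 1/((-5 - 1425) + 42) = 1/(-1430 + 42) = 1/(-1388) = -1/1388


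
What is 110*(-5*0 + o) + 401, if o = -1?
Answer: 291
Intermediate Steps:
110*(-5*0 + o) + 401 = 110*(-5*0 - 1) + 401 = 110*(0 - 1) + 401 = 110*(-1) + 401 = -110 + 401 = 291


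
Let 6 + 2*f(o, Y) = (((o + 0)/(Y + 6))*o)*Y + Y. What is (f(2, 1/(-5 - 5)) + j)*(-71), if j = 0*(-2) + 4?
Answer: -76751/1180 ≈ -65.043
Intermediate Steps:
f(o, Y) = -3 + Y/2 + Y*o²/(2*(6 + Y)) (f(o, Y) = -3 + ((((o + 0)/(Y + 6))*o)*Y + Y)/2 = -3 + (((o/(6 + Y))*o)*Y + Y)/2 = -3 + ((o²/(6 + Y))*Y + Y)/2 = -3 + (Y*o²/(6 + Y) + Y)/2 = -3 + (Y + Y*o²/(6 + Y))/2 = -3 + (Y/2 + Y*o²/(2*(6 + Y))) = -3 + Y/2 + Y*o²/(2*(6 + Y)))
j = 4 (j = 0 + 4 = 4)
(f(2, 1/(-5 - 5)) + j)*(-71) = ((-36 + (1/(-5 - 5))² + 2²/(-5 - 5))/(2*(6 + 1/(-5 - 5))) + 4)*(-71) = ((-36 + (1/(-10))² + 4/(-10))/(2*(6 + 1/(-10))) + 4)*(-71) = ((-36 + (-⅒)² - ⅒*4)/(2*(6 - ⅒)) + 4)*(-71) = ((-36 + 1/100 - ⅖)/(2*(59/10)) + 4)*(-71) = ((½)*(10/59)*(-3639/100) + 4)*(-71) = (-3639/1180 + 4)*(-71) = (1081/1180)*(-71) = -76751/1180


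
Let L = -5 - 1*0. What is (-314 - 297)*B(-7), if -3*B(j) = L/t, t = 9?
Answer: -3055/27 ≈ -113.15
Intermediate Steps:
L = -5 (L = -5 + 0 = -5)
B(j) = 5/27 (B(j) = -(-5)/(3*9) = -⅓*(-5/9) = 5/27)
(-314 - 297)*B(-7) = (-314 - 297)*(5/27) = -611*5/27 = -3055/27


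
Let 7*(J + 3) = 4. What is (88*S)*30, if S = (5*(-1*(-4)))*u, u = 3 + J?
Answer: 211200/7 ≈ 30171.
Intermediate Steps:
J = -17/7 (J = -3 + (⅐)*4 = -3 + 4/7 = -17/7 ≈ -2.4286)
u = 4/7 (u = 3 - 17/7 = 4/7 ≈ 0.57143)
S = 80/7 (S = (5*(-1*(-4)))*(4/7) = (5*4)*(4/7) = 20*(4/7) = 80/7 ≈ 11.429)
(88*S)*30 = (88*(80/7))*30 = (7040/7)*30 = 211200/7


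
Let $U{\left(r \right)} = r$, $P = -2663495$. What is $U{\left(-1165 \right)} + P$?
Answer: $-2664660$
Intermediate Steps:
$U{\left(-1165 \right)} + P = -1165 - 2663495 = -2664660$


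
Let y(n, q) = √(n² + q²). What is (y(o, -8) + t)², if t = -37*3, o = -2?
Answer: 12389 - 444*√17 ≈ 10558.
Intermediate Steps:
t = -111
(y(o, -8) + t)² = (√((-2)² + (-8)²) - 111)² = (√(4 + 64) - 111)² = (√68 - 111)² = (2*√17 - 111)² = (-111 + 2*√17)²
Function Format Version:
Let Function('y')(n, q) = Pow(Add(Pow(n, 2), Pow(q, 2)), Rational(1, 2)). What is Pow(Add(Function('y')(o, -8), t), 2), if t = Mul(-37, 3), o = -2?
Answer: Add(12389, Mul(-444, Pow(17, Rational(1, 2)))) ≈ 10558.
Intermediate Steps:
t = -111
Pow(Add(Function('y')(o, -8), t), 2) = Pow(Add(Pow(Add(Pow(-2, 2), Pow(-8, 2)), Rational(1, 2)), -111), 2) = Pow(Add(Pow(Add(4, 64), Rational(1, 2)), -111), 2) = Pow(Add(Pow(68, Rational(1, 2)), -111), 2) = Pow(Add(Mul(2, Pow(17, Rational(1, 2))), -111), 2) = Pow(Add(-111, Mul(2, Pow(17, Rational(1, 2)))), 2)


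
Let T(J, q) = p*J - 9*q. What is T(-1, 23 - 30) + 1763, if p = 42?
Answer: 1784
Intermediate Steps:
T(J, q) = -9*q + 42*J (T(J, q) = 42*J - 9*q = -9*q + 42*J)
T(-1, 23 - 30) + 1763 = (-9*(23 - 30) + 42*(-1)) + 1763 = (-9*(-7) - 42) + 1763 = (63 - 42) + 1763 = 21 + 1763 = 1784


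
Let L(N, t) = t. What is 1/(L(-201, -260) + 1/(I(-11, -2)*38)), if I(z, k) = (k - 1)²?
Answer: -342/88919 ≈ -0.0038462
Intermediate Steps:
I(z, k) = (-1 + k)²
1/(L(-201, -260) + 1/(I(-11, -2)*38)) = 1/(-260 + 1/((-1 - 2)²*38)) = 1/(-260 + 1/((-3)²*38)) = 1/(-260 + 1/(9*38)) = 1/(-260 + 1/342) = 1/(-88919/342) = -342/88919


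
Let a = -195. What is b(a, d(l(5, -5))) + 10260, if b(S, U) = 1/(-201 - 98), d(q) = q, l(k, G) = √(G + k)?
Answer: 3067739/299 ≈ 10260.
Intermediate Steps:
b(S, U) = -1/299 (b(S, U) = 1/(-299) = -1/299)
b(a, d(l(5, -5))) + 10260 = -1/299 + 10260 = 3067739/299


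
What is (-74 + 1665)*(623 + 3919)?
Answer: 7226322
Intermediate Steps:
(-74 + 1665)*(623 + 3919) = 1591*4542 = 7226322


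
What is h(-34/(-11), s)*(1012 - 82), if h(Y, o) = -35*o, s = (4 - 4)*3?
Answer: 0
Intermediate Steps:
s = 0 (s = 0*3 = 0)
h(-34/(-11), s)*(1012 - 82) = (-35*0)*(1012 - 82) = 0*930 = 0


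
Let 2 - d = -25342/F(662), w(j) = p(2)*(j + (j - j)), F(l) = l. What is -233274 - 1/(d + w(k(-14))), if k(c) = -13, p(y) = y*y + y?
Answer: -2912425559/12485 ≈ -2.3327e+5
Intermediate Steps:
p(y) = y + y**2 (p(y) = y**2 + y = y + y**2)
w(j) = 6*j (w(j) = (2*(1 + 2))*(j + (j - j)) = (2*3)*(j + 0) = 6*j)
d = 13333/331 (d = 2 - (-25342)/662 = 2 - 1*(-12671/331) = 2 + 12671/331 = 13333/331 ≈ 40.281)
-233274 - 1/(d + w(k(-14))) = -233274 - 1/(13333/331 + 6*(-13)) = -233274 - 1/(13333/331 - 78) = -233274 - 1/(-12485/331) = -233274 - 1*(-331/12485) = -233274 + 331/12485 = -2912425559/12485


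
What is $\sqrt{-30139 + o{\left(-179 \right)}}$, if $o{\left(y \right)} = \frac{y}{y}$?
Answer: $i \sqrt{30138} \approx 173.6 i$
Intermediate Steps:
$o{\left(y \right)} = 1$
$\sqrt{-30139 + o{\left(-179 \right)}} = \sqrt{-30139 + 1} = \sqrt{-30138} = i \sqrt{30138}$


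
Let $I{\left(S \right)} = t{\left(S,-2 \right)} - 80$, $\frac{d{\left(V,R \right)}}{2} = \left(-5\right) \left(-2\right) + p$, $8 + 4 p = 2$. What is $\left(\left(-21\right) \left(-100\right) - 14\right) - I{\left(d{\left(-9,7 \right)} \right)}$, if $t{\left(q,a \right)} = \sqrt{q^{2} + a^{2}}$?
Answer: $2166 - \sqrt{293} \approx 2148.9$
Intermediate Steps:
$t{\left(q,a \right)} = \sqrt{a^{2} + q^{2}}$
$p = - \frac{3}{2}$ ($p = -2 + \frac{1}{4} \cdot 2 = -2 + \frac{1}{2} = - \frac{3}{2} \approx -1.5$)
$d{\left(V,R \right)} = 17$ ($d{\left(V,R \right)} = 2 \left(\left(-5\right) \left(-2\right) - \frac{3}{2}\right) = 2 \left(10 - \frac{3}{2}\right) = 2 \cdot \frac{17}{2} = 17$)
$I{\left(S \right)} = -80 + \sqrt{4 + S^{2}}$ ($I{\left(S \right)} = \sqrt{\left(-2\right)^{2} + S^{2}} - 80 = \sqrt{4 + S^{2}} - 80 = -80 + \sqrt{4 + S^{2}}$)
$\left(\left(-21\right) \left(-100\right) - 14\right) - I{\left(d{\left(-9,7 \right)} \right)} = \left(\left(-21\right) \left(-100\right) - 14\right) - \left(-80 + \sqrt{4 + 17^{2}}\right) = \left(2100 - 14\right) - \left(-80 + \sqrt{4 + 289}\right) = 2086 - \left(-80 + \sqrt{293}\right) = 2086 + \left(80 - \sqrt{293}\right) = 2166 - \sqrt{293}$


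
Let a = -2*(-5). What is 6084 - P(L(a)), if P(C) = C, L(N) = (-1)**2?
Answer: 6083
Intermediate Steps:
a = 10
L(N) = 1
6084 - P(L(a)) = 6084 - 1*1 = 6084 - 1 = 6083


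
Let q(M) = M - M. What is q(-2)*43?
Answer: 0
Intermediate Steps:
q(M) = 0
q(-2)*43 = 0*43 = 0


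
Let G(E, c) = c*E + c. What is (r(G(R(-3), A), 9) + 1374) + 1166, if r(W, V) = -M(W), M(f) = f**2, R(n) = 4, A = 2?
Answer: 2440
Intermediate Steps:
G(E, c) = c + E*c (G(E, c) = E*c + c = c + E*c)
r(W, V) = -W**2
(r(G(R(-3), A), 9) + 1374) + 1166 = (-(2*(1 + 4))**2 + 1374) + 1166 = (-(2*5)**2 + 1374) + 1166 = (-1*10**2 + 1374) + 1166 = (-1*100 + 1374) + 1166 = (-100 + 1374) + 1166 = 1274 + 1166 = 2440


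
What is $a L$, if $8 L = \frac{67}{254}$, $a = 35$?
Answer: $\frac{2345}{2032} \approx 1.154$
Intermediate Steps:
$L = \frac{67}{2032}$ ($L = \frac{67 \cdot \frac{1}{254}}{8} = \frac{1}{8} \cdot \frac{67}{254} = \frac{67}{2032} \approx 0.032972$)
$a L = 35 \cdot \frac{67}{2032} = \frac{2345}{2032}$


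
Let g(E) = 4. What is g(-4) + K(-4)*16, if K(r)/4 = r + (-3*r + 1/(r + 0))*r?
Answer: -3260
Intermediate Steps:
K(r) = 4*r + 4*r*(1/r - 3*r) (K(r) = 4*(r + (-3*r + 1/(r + 0))*r) = 4*(r + (-3*r + 1/r)*r) = 4*(r + (1/r - 3*r)*r) = 4*(r + r*(1/r - 3*r)) = 4*r + 4*r*(1/r - 3*r))
g(-4) + K(-4)*16 = 4 + (4 - 12*(-4)² + 4*(-4))*16 = 4 + (4 - 12*16 - 16)*16 = 4 + (4 - 192 - 16)*16 = 4 - 204*16 = 4 - 3264 = -3260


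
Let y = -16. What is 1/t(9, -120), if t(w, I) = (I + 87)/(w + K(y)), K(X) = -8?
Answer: -1/33 ≈ -0.030303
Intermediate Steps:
t(w, I) = (87 + I)/(-8 + w) (t(w, I) = (I + 87)/(w - 8) = (87 + I)/(-8 + w))
1/t(9, -120) = 1/((87 - 120)/(-8 + 9)) = 1/(-33/1) = 1/(1*(-33)) = 1/(-33) = -1/33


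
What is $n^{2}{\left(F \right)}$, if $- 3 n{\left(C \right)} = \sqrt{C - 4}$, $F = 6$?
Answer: $\frac{2}{9} \approx 0.22222$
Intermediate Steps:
$n{\left(C \right)} = - \frac{\sqrt{-4 + C}}{3}$ ($n{\left(C \right)} = - \frac{\sqrt{C - 4}}{3} = - \frac{\sqrt{-4 + C}}{3}$)
$n^{2}{\left(F \right)} = \left(- \frac{\sqrt{-4 + 6}}{3}\right)^{2} = \left(- \frac{\sqrt{2}}{3}\right)^{2} = \frac{2}{9}$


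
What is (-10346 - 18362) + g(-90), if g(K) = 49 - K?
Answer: -28569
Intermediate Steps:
(-10346 - 18362) + g(-90) = (-10346 - 18362) + (49 - 1*(-90)) = -28708 + (49 + 90) = -28708 + 139 = -28569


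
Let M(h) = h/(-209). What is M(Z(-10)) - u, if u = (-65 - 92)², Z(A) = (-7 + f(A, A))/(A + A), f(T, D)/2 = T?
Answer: -103032847/4180 ≈ -24649.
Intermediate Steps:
f(T, D) = 2*T
Z(A) = (-7 + 2*A)/(2*A) (Z(A) = (-7 + 2*A)/(A + A) = (-7 + 2*A)/((2*A)) = (-7 + 2*A)*(1/(2*A)) = (-7 + 2*A)/(2*A))
M(h) = -h/209 (M(h) = h*(-1/209) = -h/209)
u = 24649 (u = (-157)² = 24649)
M(Z(-10)) - u = -(-7/2 - 10)/(209*(-10)) - 1*24649 = -(-1)*(-27)/(2090*2) - 24649 = -1/209*27/20 - 24649 = -27/4180 - 24649 = -103032847/4180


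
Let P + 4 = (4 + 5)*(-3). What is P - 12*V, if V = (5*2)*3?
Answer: -391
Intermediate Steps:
V = 30 (V = 10*3 = 30)
P = -31 (P = -4 + (4 + 5)*(-3) = -4 + 9*(-3) = -4 - 27 = -31)
P - 12*V = -31 - 12*30 = -31 - 360 = -391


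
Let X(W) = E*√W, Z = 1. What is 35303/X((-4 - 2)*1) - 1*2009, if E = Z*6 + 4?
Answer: -2009 - 35303*I*√6/60 ≈ -2009.0 - 1441.2*I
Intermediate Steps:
E = 10 (E = 1*6 + 4 = 6 + 4 = 10)
X(W) = 10*√W
35303/X((-4 - 2)*1) - 1*2009 = 35303/((10*√((-4 - 2)*1))) - 1*2009 = 35303/((10*√(-6*1))) - 2009 = 35303/((10*√(-6))) - 2009 = 35303/((10*(I*√6))) - 2009 = 35303/((10*I*√6)) - 2009 = 35303*(-I*√6/60) - 2009 = -35303*I*√6/60 - 2009 = -2009 - 35303*I*√6/60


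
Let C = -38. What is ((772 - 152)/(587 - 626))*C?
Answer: 23560/39 ≈ 604.10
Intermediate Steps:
((772 - 152)/(587 - 626))*C = ((772 - 152)/(587 - 626))*(-38) = (620/(-39))*(-38) = (620*(-1/39))*(-38) = -620/39*(-38) = 23560/39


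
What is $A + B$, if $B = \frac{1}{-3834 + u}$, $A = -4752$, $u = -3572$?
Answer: $- \frac{35193313}{7406} \approx -4752.0$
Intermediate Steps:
$B = - \frac{1}{7406}$ ($B = \frac{1}{-3834 - 3572} = \frac{1}{-7406} = - \frac{1}{7406} \approx -0.00013503$)
$A + B = -4752 - \frac{1}{7406} = - \frac{35193313}{7406}$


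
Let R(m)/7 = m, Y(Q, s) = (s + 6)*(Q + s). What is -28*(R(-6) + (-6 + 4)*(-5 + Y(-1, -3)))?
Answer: 224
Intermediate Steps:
Y(Q, s) = (6 + s)*(Q + s)
R(m) = 7*m
-28*(R(-6) + (-6 + 4)*(-5 + Y(-1, -3))) = -28*(7*(-6) + (-6 + 4)*(-5 + ((-3)² + 6*(-1) + 6*(-3) - 1*(-3)))) = -28*(-42 - 2*(-5 + (9 - 6 - 18 + 3))) = -28*(-42 - 2*(-5 - 12)) = -28*(-42 - 2*(-17)) = -28*(-42 + 34) = -28*(-8) = 224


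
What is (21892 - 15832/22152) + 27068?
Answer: 135568261/2769 ≈ 48959.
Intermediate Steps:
(21892 - 15832/22152) + 27068 = (21892 - 15832*1/22152) + 27068 = (21892 - 1979/2769) + 27068 = 60616969/2769 + 27068 = 135568261/2769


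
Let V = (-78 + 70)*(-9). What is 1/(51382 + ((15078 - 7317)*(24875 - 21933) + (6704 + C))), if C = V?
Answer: 1/22891020 ≈ 4.3685e-8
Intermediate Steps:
V = 72 (V = -8*(-9) = 72)
C = 72
1/(51382 + ((15078 - 7317)*(24875 - 21933) + (6704 + C))) = 1/(51382 + ((15078 - 7317)*(24875 - 21933) + (6704 + 72))) = 1/(51382 + (7761*2942 + 6776)) = 1/(51382 + (22832862 + 6776)) = 1/(51382 + 22839638) = 1/22891020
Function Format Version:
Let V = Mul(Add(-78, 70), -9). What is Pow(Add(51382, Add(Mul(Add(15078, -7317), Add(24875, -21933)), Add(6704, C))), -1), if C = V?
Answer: Rational(1, 22891020) ≈ 4.3685e-8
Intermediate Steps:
V = 72 (V = Mul(-8, -9) = 72)
C = 72
Pow(Add(51382, Add(Mul(Add(15078, -7317), Add(24875, -21933)), Add(6704, C))), -1) = Pow(Add(51382, Add(Mul(Add(15078, -7317), Add(24875, -21933)), Add(6704, 72))), -1) = Pow(Add(51382, Add(Mul(7761, 2942), 6776)), -1) = Pow(Add(51382, Add(22832862, 6776)), -1) = Pow(Add(51382, 22839638), -1) = Pow(22891020, -1) = Rational(1, 22891020)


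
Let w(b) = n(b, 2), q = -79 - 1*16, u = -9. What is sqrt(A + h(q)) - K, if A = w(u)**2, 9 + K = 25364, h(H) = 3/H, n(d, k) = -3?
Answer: -25355 + 2*sqrt(20235)/95 ≈ -25352.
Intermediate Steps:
q = -95 (q = -79 - 16 = -95)
w(b) = -3
K = 25355 (K = -9 + 25364 = 25355)
A = 9 (A = (-3)**2 = 9)
sqrt(A + h(q)) - K = sqrt(9 + 3/(-95)) - 1*25355 = sqrt(9 + 3*(-1/95)) - 25355 = sqrt(9 - 3/95) - 25355 = sqrt(852/95) - 25355 = 2*sqrt(20235)/95 - 25355 = -25355 + 2*sqrt(20235)/95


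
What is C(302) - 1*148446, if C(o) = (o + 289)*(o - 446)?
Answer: -233550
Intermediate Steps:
C(o) = (-446 + o)*(289 + o) (C(o) = (289 + o)*(-446 + o) = (-446 + o)*(289 + o))
C(302) - 1*148446 = (-128894 + 302**2 - 157*302) - 1*148446 = (-128894 + 91204 - 47414) - 148446 = -85104 - 148446 = -233550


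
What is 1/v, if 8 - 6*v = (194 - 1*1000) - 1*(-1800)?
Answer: -3/493 ≈ -0.0060852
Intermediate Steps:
v = -493/3 (v = 4/3 - ((194 - 1*1000) - 1*(-1800))/6 = 4/3 - ((194 - 1000) + 1800)/6 = 4/3 - (-806 + 1800)/6 = 4/3 - ⅙*994 = 4/3 - 497/3 = -493/3 ≈ -164.33)
1/v = 1/(-493/3) = -3/493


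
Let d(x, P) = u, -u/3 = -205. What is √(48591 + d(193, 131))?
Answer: √49206 ≈ 221.82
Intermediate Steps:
u = 615 (u = -3*(-205) = 615)
d(x, P) = 615
√(48591 + d(193, 131)) = √(48591 + 615) = √49206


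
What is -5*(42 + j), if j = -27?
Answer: -75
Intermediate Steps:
-5*(42 + j) = -5*(42 - 27) = -5*15 = -75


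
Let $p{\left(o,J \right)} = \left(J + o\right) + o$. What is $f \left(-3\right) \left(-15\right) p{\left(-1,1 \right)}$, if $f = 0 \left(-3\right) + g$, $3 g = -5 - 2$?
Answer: $105$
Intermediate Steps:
$g = - \frac{7}{3}$ ($g = \frac{-5 - 2}{3} = \frac{1}{3} \left(-7\right) = - \frac{7}{3} \approx -2.3333$)
$f = - \frac{7}{3}$ ($f = 0 \left(-3\right) - \frac{7}{3} = 0 - \frac{7}{3} = - \frac{7}{3} \approx -2.3333$)
$p{\left(o,J \right)} = J + 2 o$
$f \left(-3\right) \left(-15\right) p{\left(-1,1 \right)} = - \frac{7 \left(-3\right) \left(-15\right) \left(1 + 2 \left(-1\right)\right)}{3} = - \frac{7 \cdot 45 \left(1 - 2\right)}{3} = - \frac{7 \cdot 45 \left(-1\right)}{3} = \left(- \frac{7}{3}\right) \left(-45\right) = 105$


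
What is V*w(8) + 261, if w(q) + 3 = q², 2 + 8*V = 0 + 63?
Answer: 5809/8 ≈ 726.13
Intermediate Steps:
V = 61/8 (V = -¼ + (0 + 63)/8 = -¼ + (⅛)*63 = -¼ + 63/8 = 61/8 ≈ 7.6250)
w(q) = -3 + q²
V*w(8) + 261 = 61*(-3 + 8²)/8 + 261 = 61*(-3 + 64)/8 + 261 = (61/8)*61 + 261 = 3721/8 + 261 = 5809/8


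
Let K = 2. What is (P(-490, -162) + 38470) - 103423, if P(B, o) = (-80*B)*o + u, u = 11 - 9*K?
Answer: -6415360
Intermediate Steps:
u = -7 (u = 11 - 9*2 = 11 - 18 = -7)
P(B, o) = -7 - 80*B*o (P(B, o) = (-80*B)*o - 7 = -80*B*o - 7 = -7 - 80*B*o)
(P(-490, -162) + 38470) - 103423 = ((-7 - 80*(-490)*(-162)) + 38470) - 103423 = ((-7 - 6350400) + 38470) - 103423 = (-6350407 + 38470) - 103423 = -6311937 - 103423 = -6415360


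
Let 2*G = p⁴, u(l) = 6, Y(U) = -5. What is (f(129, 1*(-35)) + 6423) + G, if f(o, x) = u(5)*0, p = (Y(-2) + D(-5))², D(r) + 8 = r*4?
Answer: 1406408631087/2 ≈ 7.0320e+11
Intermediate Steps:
D(r) = -8 + 4*r (D(r) = -8 + r*4 = -8 + 4*r)
p = 1089 (p = (-5 + (-8 + 4*(-5)))² = (-5 + (-8 - 20))² = (-5 - 28)² = (-33)² = 1089)
f(o, x) = 0 (f(o, x) = 6*0 = 0)
G = 1406408618241/2 (G = (½)*1089⁴ = (½)*1406408618241 = 1406408618241/2 ≈ 7.0320e+11)
(f(129, 1*(-35)) + 6423) + G = (0 + 6423) + 1406408618241/2 = 6423 + 1406408618241/2 = 1406408631087/2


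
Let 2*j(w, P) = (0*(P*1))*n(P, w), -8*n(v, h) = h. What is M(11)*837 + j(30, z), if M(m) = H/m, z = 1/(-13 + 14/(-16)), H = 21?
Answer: 17577/11 ≈ 1597.9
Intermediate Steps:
n(v, h) = -h/8
z = -8/111 (z = 1/(-13 + 14*(-1/16)) = 1/(-13 - 7/8) = 1/(-111/8) = -8/111 ≈ -0.072072)
M(m) = 21/m
j(w, P) = 0 (j(w, P) = ((0*(P*1))*(-w/8))/2 = ((0*P)*(-w/8))/2 = (0*(-w/8))/2 = (½)*0 = 0)
M(11)*837 + j(30, z) = (21/11)*837 + 0 = 17577/11 + 0 = 17577/11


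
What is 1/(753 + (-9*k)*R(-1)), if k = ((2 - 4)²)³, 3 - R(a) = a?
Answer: -1/1551 ≈ -0.00064475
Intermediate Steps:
R(a) = 3 - a
k = 64 (k = ((-2)²)³ = 4³ = 64)
1/(753 + (-9*k)*R(-1)) = 1/(753 + (-9*64)*(3 - 1*(-1))) = 1/(753 - 576*(3 + 1)) = 1/(753 - 576*4) = 1/(753 - 2304) = 1/(-1551) = -1/1551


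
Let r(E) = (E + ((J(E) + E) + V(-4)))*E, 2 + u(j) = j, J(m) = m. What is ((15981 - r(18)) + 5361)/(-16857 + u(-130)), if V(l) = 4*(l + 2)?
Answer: -6838/5663 ≈ -1.2075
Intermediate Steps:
u(j) = -2 + j
V(l) = 8 + 4*l (V(l) = 4*(2 + l) = 8 + 4*l)
r(E) = E*(-8 + 3*E) (r(E) = (E + ((E + E) + (8 + 4*(-4))))*E = (E + (2*E + (8 - 16)))*E = (E + (2*E - 8))*E = (E + (-8 + 2*E))*E = (-8 + 3*E)*E = E*(-8 + 3*E))
((15981 - r(18)) + 5361)/(-16857 + u(-130)) = ((15981 - 18*(-8 + 3*18)) + 5361)/(-16857 + (-2 - 130)) = ((15981 - 18*(-8 + 54)) + 5361)/(-16857 - 132) = ((15981 - 18*46) + 5361)/(-16989) = ((15981 - 1*828) + 5361)*(-1/16989) = ((15981 - 828) + 5361)*(-1/16989) = (15153 + 5361)*(-1/16989) = 20514*(-1/16989) = -6838/5663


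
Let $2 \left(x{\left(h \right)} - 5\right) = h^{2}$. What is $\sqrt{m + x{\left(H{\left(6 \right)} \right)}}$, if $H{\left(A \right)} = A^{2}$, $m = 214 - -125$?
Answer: $4 \sqrt{62} \approx 31.496$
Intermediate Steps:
$m = 339$ ($m = 214 + 125 = 339$)
$x{\left(h \right)} = 5 + \frac{h^{2}}{2}$
$\sqrt{m + x{\left(H{\left(6 \right)} \right)}} = \sqrt{339 + \left(5 + \frac{\left(6^{2}\right)^{2}}{2}\right)} = \sqrt{339 + \left(5 + \frac{36^{2}}{2}\right)} = \sqrt{339 + \left(5 + \frac{1}{2} \cdot 1296\right)} = \sqrt{339 + \left(5 + 648\right)} = \sqrt{339 + 653} = \sqrt{992} = 4 \sqrt{62}$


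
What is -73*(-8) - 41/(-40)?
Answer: 23401/40 ≈ 585.03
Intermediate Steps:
-73*(-8) - 41/(-40) = 584 - 41*(-1/40) = 584 + 41/40 = 23401/40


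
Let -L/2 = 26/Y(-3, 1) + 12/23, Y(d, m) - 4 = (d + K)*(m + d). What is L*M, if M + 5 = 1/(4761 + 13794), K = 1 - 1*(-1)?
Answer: 12431716/256059 ≈ 48.550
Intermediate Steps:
K = 2 (K = 1 + 1 = 2)
Y(d, m) = 4 + (2 + d)*(d + m) (Y(d, m) = 4 + (d + 2)*(m + d) = 4 + (2 + d)*(d + m))
M = -92774/18555 (M = -5 + 1/(4761 + 13794) = -5 + 1/18555 = -92774/18555 ≈ -4.9999)
L = -670/69 (L = -2*(26/(4 + (-3)² + 2*(-3) + 2*1 - 3*1) + 12/23) = -2*(26/(4 + 9 - 6 + 2 - 3) + 12*(1/23)) = -2*(26/6 + 12/23) = -2*(26*(⅙) + 12/23) = -2*(13/3 + 12/23) = -2*335/69 = -670/69 ≈ -9.7101)
L*M = -670/69*(-92774/18555) = 12431716/256059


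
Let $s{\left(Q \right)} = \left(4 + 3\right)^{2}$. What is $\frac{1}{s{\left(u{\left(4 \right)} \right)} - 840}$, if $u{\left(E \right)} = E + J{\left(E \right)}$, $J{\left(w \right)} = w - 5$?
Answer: $- \frac{1}{791} \approx -0.0012642$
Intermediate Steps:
$J{\left(w \right)} = -5 + w$
$u{\left(E \right)} = -5 + 2 E$ ($u{\left(E \right)} = E + \left(-5 + E\right) = -5 + 2 E$)
$s{\left(Q \right)} = 49$ ($s{\left(Q \right)} = 7^{2} = 49$)
$\frac{1}{s{\left(u{\left(4 \right)} \right)} - 840} = \frac{1}{49 - 840} = \frac{1}{-791} = - \frac{1}{791}$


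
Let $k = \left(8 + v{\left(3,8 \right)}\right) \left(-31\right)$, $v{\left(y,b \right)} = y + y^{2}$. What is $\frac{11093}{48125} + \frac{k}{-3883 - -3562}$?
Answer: $\frac{33398353}{15448125} \approx 2.162$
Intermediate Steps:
$k = -620$ ($k = \left(8 + 3 \left(1 + 3\right)\right) \left(-31\right) = \left(8 + 3 \cdot 4\right) \left(-31\right) = \left(8 + 12\right) \left(-31\right) = 20 \left(-31\right) = -620$)
$\frac{11093}{48125} + \frac{k}{-3883 - -3562} = \frac{11093}{48125} - \frac{620}{-3883 - -3562} = 11093 \cdot \frac{1}{48125} - \frac{620}{-3883 + 3562} = \frac{11093}{48125} - \frac{620}{-321} = \frac{11093}{48125} - - \frac{620}{321} = \frac{11093}{48125} + \frac{620}{321} = \frac{33398353}{15448125}$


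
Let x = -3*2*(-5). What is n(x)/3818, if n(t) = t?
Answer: 15/1909 ≈ 0.0078575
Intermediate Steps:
x = 30 (x = -6*(-5) = 30)
n(x)/3818 = 30/3818 = 30*(1/3818) = 15/1909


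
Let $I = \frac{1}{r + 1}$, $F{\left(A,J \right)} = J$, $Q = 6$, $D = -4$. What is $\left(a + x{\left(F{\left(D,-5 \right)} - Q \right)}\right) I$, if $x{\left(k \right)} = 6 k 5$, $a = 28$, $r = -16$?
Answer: $\frac{302}{15} \approx 20.133$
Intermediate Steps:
$I = - \frac{1}{15}$ ($I = \frac{1}{-16 + 1} = \frac{1}{-15} = - \frac{1}{15} \approx -0.066667$)
$x{\left(k \right)} = 30 k$
$\left(a + x{\left(F{\left(D,-5 \right)} - Q \right)}\right) I = \left(28 + 30 \left(-5 - 6\right)\right) \left(- \frac{1}{15}\right) = \left(28 + 30 \left(-11\right)\right) \left(- \frac{1}{15}\right) = \left(28 - 330\right) \left(- \frac{1}{15}\right) = \left(-302\right) \left(- \frac{1}{15}\right) = \frac{302}{15}$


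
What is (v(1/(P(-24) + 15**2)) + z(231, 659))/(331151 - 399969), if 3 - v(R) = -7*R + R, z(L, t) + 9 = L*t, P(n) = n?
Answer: -10198943/4610806 ≈ -2.2120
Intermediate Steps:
z(L, t) = -9 + L*t
v(R) = 3 + 6*R (v(R) = 3 - (-7*R + R) = 3 - (-6)*R = 3 + 6*R)
(v(1/(P(-24) + 15**2)) + z(231, 659))/(331151 - 399969) = ((3 + 6/(-24 + 15**2)) + (-9 + 231*659))/(331151 - 399969) = ((3 + 6/(-24 + 225)) + (-9 + 152229))/(-68818) = ((3 + 6/201) + 152220)*(-1/68818) = ((3 + 6*(1/201)) + 152220)*(-1/68818) = ((3 + 2/67) + 152220)*(-1/68818) = (203/67 + 152220)*(-1/68818) = (10198943/67)*(-1/68818) = -10198943/4610806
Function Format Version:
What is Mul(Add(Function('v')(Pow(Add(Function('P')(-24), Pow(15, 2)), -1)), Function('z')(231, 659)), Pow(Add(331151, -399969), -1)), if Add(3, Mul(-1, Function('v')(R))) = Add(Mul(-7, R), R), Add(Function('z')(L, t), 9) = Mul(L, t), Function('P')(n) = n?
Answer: Rational(-10198943, 4610806) ≈ -2.2120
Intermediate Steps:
Function('z')(L, t) = Add(-9, Mul(L, t))
Function('v')(R) = Add(3, Mul(6, R)) (Function('v')(R) = Add(3, Mul(-1, Add(Mul(-7, R), R))) = Add(3, Mul(-1, Mul(-6, R))) = Add(3, Mul(6, R)))
Mul(Add(Function('v')(Pow(Add(Function('P')(-24), Pow(15, 2)), -1)), Function('z')(231, 659)), Pow(Add(331151, -399969), -1)) = Mul(Add(Add(3, Mul(6, Pow(Add(-24, Pow(15, 2)), -1))), Add(-9, Mul(231, 659))), Pow(Add(331151, -399969), -1)) = Mul(Add(Add(3, Mul(6, Pow(Add(-24, 225), -1))), Add(-9, 152229)), Pow(-68818, -1)) = Mul(Add(Add(3, Mul(6, Pow(201, -1))), 152220), Rational(-1, 68818)) = Mul(Add(Add(3, Mul(6, Rational(1, 201))), 152220), Rational(-1, 68818)) = Mul(Add(Add(3, Rational(2, 67)), 152220), Rational(-1, 68818)) = Mul(Add(Rational(203, 67), 152220), Rational(-1, 68818)) = Mul(Rational(10198943, 67), Rational(-1, 68818)) = Rational(-10198943, 4610806)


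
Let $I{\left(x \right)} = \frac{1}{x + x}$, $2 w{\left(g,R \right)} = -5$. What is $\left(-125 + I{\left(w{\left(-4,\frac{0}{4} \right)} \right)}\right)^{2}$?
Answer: $\frac{391876}{25} \approx 15675.0$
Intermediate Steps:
$w{\left(g,R \right)} = - \frac{5}{2}$ ($w{\left(g,R \right)} = \frac{1}{2} \left(-5\right) = - \frac{5}{2}$)
$I{\left(x \right)} = \frac{1}{2 x}$
$\left(-125 + I{\left(w{\left(-4,\frac{0}{4} \right)} \right)}\right)^{2} = \left(-125 + \frac{1}{2 \left(- \frac{5}{2}\right)}\right)^{2} = \left(-125 + \frac{1}{2} \left(- \frac{2}{5}\right)\right)^{2} = \left(-125 - \frac{1}{5}\right)^{2} = \left(- \frac{626}{5}\right)^{2} = \frac{391876}{25}$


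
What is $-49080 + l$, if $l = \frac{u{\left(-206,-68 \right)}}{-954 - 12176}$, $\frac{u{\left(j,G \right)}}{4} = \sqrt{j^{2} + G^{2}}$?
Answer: $-49080 - \frac{4 \sqrt{11765}}{6565} \approx -49080.0$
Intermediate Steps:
$u{\left(j,G \right)} = 4 \sqrt{G^{2} + j^{2}}$ ($u{\left(j,G \right)} = 4 \sqrt{j^{2} + G^{2}} = 4 \sqrt{G^{2} + j^{2}}$)
$l = - \frac{4 \sqrt{11765}}{6565}$ ($l = \frac{4 \sqrt{\left(-68\right)^{2} + \left(-206\right)^{2}}}{-954 - 12176} = \frac{4 \sqrt{4624 + 42436}}{-954 - 12176} = \frac{4 \sqrt{47060}}{-13130} = 4 \cdot 2 \sqrt{11765} \left(- \frac{1}{13130}\right) = 8 \sqrt{11765} \left(- \frac{1}{13130}\right) = - \frac{4 \sqrt{11765}}{6565} \approx -0.066088$)
$-49080 + l = -49080 - \frac{4 \sqrt{11765}}{6565}$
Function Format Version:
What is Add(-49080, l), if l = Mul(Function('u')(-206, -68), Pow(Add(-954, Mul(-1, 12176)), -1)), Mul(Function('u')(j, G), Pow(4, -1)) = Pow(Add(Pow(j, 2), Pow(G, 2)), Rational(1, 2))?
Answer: Add(-49080, Mul(Rational(-4, 6565), Pow(11765, Rational(1, 2)))) ≈ -49080.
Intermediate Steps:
Function('u')(j, G) = Mul(4, Pow(Add(Pow(G, 2), Pow(j, 2)), Rational(1, 2))) (Function('u')(j, G) = Mul(4, Pow(Add(Pow(j, 2), Pow(G, 2)), Rational(1, 2))) = Mul(4, Pow(Add(Pow(G, 2), Pow(j, 2)), Rational(1, 2))))
l = Mul(Rational(-4, 6565), Pow(11765, Rational(1, 2))) (l = Mul(Mul(4, Pow(Add(Pow(-68, 2), Pow(-206, 2)), Rational(1, 2))), Pow(Add(-954, Mul(-1, 12176)), -1)) = Mul(Mul(4, Pow(Add(4624, 42436), Rational(1, 2))), Pow(Add(-954, -12176), -1)) = Mul(Mul(4, Pow(47060, Rational(1, 2))), Pow(-13130, -1)) = Mul(Mul(4, Mul(2, Pow(11765, Rational(1, 2)))), Rational(-1, 13130)) = Mul(Mul(8, Pow(11765, Rational(1, 2))), Rational(-1, 13130)) = Mul(Rational(-4, 6565), Pow(11765, Rational(1, 2))) ≈ -0.066088)
Add(-49080, l) = Add(-49080, Mul(Rational(-4, 6565), Pow(11765, Rational(1, 2))))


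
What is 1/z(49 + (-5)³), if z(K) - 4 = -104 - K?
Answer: -1/24 ≈ -0.041667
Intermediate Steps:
z(K) = -100 - K (z(K) = 4 + (-104 - K) = -100 - K)
1/z(49 + (-5)³) = 1/(-100 - (49 + (-5)³)) = 1/(-100 - (49 - 125)) = 1/(-100 - 1*(-76)) = 1/(-100 + 76) = 1/(-24) = -1/24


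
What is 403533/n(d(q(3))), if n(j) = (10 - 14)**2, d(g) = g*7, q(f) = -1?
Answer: 403533/16 ≈ 25221.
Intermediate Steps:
d(g) = 7*g
n(j) = 16 (n(j) = (-4)**2 = 16)
403533/n(d(q(3))) = 403533/16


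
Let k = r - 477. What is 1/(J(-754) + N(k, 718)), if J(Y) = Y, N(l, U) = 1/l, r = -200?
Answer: -677/510459 ≈ -0.0013263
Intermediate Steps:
k = -677 (k = -200 - 477 = -677)
1/(J(-754) + N(k, 718)) = 1/(-754 + 1/(-677)) = 1/(-754 - 1/677) = 1/(-510459/677) = -677/510459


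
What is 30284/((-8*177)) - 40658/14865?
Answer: -14103983/584690 ≈ -24.122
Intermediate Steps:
30284/((-8*177)) - 40658/14865 = 30284/(-1416) - 40658*1/14865 = 30284*(-1/1416) - 40658/14865 = -7571/354 - 40658/14865 = -14103983/584690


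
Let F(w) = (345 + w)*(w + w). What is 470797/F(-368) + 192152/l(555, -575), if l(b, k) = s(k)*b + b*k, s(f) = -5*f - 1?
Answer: 603963827221/21599196960 ≈ 27.962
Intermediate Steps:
s(f) = -1 - 5*f
l(b, k) = b*k + b*(-1 - 5*k) (l(b, k) = (-1 - 5*k)*b + b*k = b*(-1 - 5*k) + b*k = b*k + b*(-1 - 5*k))
F(w) = 2*w*(345 + w) (F(w) = (345 + w)*(2*w) = 2*w*(345 + w))
470797/F(-368) + 192152/l(555, -575) = 470797/((2*(-368)*(345 - 368))) + 192152/((-1*555*(1 + 4*(-575)))) = 470797/((2*(-368)*(-23))) + 192152/((-1*555*(1 - 2300))) = 470797/16928 + 192152/((-1*555*(-2299))) = 470797*(1/16928) + 192152/1275945 = 470797/16928 + 192152*(1/1275945) = 470797/16928 + 192152/1275945 = 603963827221/21599196960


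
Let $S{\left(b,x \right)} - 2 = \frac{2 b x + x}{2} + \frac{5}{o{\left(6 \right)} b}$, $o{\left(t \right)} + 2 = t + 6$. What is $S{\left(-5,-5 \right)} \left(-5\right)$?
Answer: $-122$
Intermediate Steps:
$o{\left(t \right)} = 4 + t$ ($o{\left(t \right)} = -2 + \left(t + 6\right) = -2 + \left(6 + t\right) = 4 + t$)
$S{\left(b,x \right)} = 2 + \frac{x}{2} + \frac{1}{2 b} + b x$ ($S{\left(b,x \right)} = 2 + \left(\frac{2 b x + x}{2} + \frac{5}{\left(4 + 6\right) b}\right) = 2 + \left(\left(2 b x + x\right) \frac{1}{2} + \frac{5}{10 b}\right) = 2 + \left(\left(x + 2 b x\right) \frac{1}{2} + 5 \frac{1}{10 b}\right) = 2 + \left(\left(\frac{x}{2} + b x\right) + \frac{1}{2 b}\right) = 2 + \left(\frac{x}{2} + \frac{1}{2 b} + b x\right) = 2 + \frac{x}{2} + \frac{1}{2 b} + b x$)
$S{\left(-5,-5 \right)} \left(-5\right) = \left(2 + \frac{1}{2} \left(-5\right) + \frac{1}{2 \left(-5\right)} - -25\right) \left(-5\right) = \left(2 - \frac{5}{2} + \frac{1}{2} \left(- \frac{1}{5}\right) + 25\right) \left(-5\right) = \left(2 - \frac{5}{2} - \frac{1}{10} + 25\right) \left(-5\right) = \frac{122}{5} \left(-5\right) = -122$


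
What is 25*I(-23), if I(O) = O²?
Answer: 13225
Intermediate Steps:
25*I(-23) = 25*(-23)² = 25*529 = 13225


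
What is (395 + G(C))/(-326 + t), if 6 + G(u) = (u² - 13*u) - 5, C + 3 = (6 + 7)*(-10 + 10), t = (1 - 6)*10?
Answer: -54/47 ≈ -1.1489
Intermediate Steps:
t = -50 (t = -5*10 = -50)
C = -3 (C = -3 + (6 + 7)*(-10 + 10) = -3 + 13*0 = -3 + 0 = -3)
G(u) = -11 + u² - 13*u (G(u) = -6 + ((u² - 13*u) - 5) = -6 + (-5 + u² - 13*u) = -11 + u² - 13*u)
(395 + G(C))/(-326 + t) = (395 + (-11 + (-3)² - 13*(-3)))/(-326 - 50) = (395 + (-11 + 9 + 39))/(-376) = (395 + 37)*(-1/376) = 432*(-1/376) = -54/47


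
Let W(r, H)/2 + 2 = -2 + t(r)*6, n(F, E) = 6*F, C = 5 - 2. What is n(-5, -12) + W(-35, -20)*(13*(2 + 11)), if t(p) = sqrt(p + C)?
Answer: -1382 + 8112*I*sqrt(2) ≈ -1382.0 + 11472.0*I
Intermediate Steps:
C = 3
t(p) = sqrt(3 + p) (t(p) = sqrt(p + 3) = sqrt(3 + p))
W(r, H) = -8 + 12*sqrt(3 + r) (W(r, H) = -4 + 2*(-2 + sqrt(3 + r)*6) = -4 + 2*(-2 + 6*sqrt(3 + r)) = -4 + (-4 + 12*sqrt(3 + r)) = -8 + 12*sqrt(3 + r))
n(-5, -12) + W(-35, -20)*(13*(2 + 11)) = 6*(-5) + (-8 + 12*sqrt(3 - 35))*(13*(2 + 11)) = -30 + (-8 + 12*sqrt(-32))*(13*13) = -30 + (-8 + 12*(4*I*sqrt(2)))*169 = -30 + (-8 + 48*I*sqrt(2))*169 = -30 + (-1352 + 8112*I*sqrt(2)) = -1382 + 8112*I*sqrt(2)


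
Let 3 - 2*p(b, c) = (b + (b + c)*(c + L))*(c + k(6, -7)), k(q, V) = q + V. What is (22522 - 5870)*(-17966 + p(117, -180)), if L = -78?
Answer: 24372050372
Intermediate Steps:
k(q, V) = V + q
p(b, c) = 3/2 - (-1 + c)*(b + (-78 + c)*(b + c))/2 (p(b, c) = 3/2 - (b + (b + c)*(c - 78))*(c + (-7 + 6))/2 = 3/2 - (b + (b + c)*(-78 + c))*(c - 1)/2 = 3/2 - (b + (-78 + c)*(b + c))*(-1 + c)/2 = 3/2 - (-1 + c)*(b + (-78 + c)*(b + c))/2)
(22522 - 5870)*(-17966 + p(117, -180)) = (22522 - 5870)*(-17966 + (3/2 - 39*(-180) - 77/2*117 - ½*(-180)³ + (79/2)*(-180)² + 39*117*(-180) - ½*117*(-180)²)) = 16652*(-17966 + (3/2 + 7020 - 9009/2 - ½*(-5832000) + (79/2)*32400 - 821340 - ½*117*32400)) = 16652*(-17966 + (3/2 + 7020 - 9009/2 + 2916000 + 1279800 - 821340 - 1895400)) = 16652*(-17966 + 1481577) = 16652*1463611 = 24372050372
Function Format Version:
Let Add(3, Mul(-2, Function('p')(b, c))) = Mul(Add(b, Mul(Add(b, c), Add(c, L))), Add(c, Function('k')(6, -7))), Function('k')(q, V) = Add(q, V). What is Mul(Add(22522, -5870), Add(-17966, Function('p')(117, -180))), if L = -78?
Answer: 24372050372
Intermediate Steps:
Function('k')(q, V) = Add(V, q)
Function('p')(b, c) = Add(Rational(3, 2), Mul(Rational(-1, 2), Add(-1, c), Add(b, Mul(Add(-78, c), Add(b, c))))) (Function('p')(b, c) = Add(Rational(3, 2), Mul(Rational(-1, 2), Mul(Add(b, Mul(Add(b, c), Add(c, -78))), Add(c, Add(-7, 6))))) = Add(Rational(3, 2), Mul(Rational(-1, 2), Mul(Add(b, Mul(Add(b, c), Add(-78, c))), Add(c, -1)))) = Add(Rational(3, 2), Mul(Rational(-1, 2), Mul(Add(b, Mul(Add(-78, c), Add(b, c))), Add(-1, c)))) = Add(Rational(3, 2), Mul(Rational(-1, 2), Mul(Add(-1, c), Add(b, Mul(Add(-78, c), Add(b, c)))))) = Add(Rational(3, 2), Mul(Rational(-1, 2), Add(-1, c), Add(b, Mul(Add(-78, c), Add(b, c))))))
Mul(Add(22522, -5870), Add(-17966, Function('p')(117, -180))) = Mul(Add(22522, -5870), Add(-17966, Add(Rational(3, 2), Mul(-39, -180), Mul(Rational(-77, 2), 117), Mul(Rational(-1, 2), Pow(-180, 3)), Mul(Rational(79, 2), Pow(-180, 2)), Mul(39, 117, -180), Mul(Rational(-1, 2), 117, Pow(-180, 2))))) = Mul(16652, Add(-17966, Add(Rational(3, 2), 7020, Rational(-9009, 2), Mul(Rational(-1, 2), -5832000), Mul(Rational(79, 2), 32400), -821340, Mul(Rational(-1, 2), 117, 32400)))) = Mul(16652, Add(-17966, Add(Rational(3, 2), 7020, Rational(-9009, 2), 2916000, 1279800, -821340, -1895400))) = Mul(16652, Add(-17966, 1481577)) = Mul(16652, 1463611) = 24372050372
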